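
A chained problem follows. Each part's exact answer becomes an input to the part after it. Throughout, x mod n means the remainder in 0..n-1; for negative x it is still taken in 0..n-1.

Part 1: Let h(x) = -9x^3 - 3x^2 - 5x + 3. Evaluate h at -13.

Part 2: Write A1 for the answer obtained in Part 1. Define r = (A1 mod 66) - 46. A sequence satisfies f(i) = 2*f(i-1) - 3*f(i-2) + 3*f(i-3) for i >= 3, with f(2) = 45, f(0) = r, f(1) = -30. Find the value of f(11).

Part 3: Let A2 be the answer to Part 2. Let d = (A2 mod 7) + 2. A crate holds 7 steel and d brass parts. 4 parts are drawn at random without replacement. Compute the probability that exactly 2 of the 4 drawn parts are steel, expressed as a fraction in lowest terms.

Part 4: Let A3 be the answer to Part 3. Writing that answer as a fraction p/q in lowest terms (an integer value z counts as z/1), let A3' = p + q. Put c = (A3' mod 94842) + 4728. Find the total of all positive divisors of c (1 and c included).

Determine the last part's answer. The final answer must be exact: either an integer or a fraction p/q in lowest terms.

5952

Part 1: -9*(-13)^3 - 3*(-13)^2 - 5*(-13)^1 + 3 = (19773) + (-507) + (65) + (3) = 19334; answer 19334
Part 2: A1 = 19334; r = 16; f(3) = 2*(45) - 3*(-30) + 3*(16) = 228; iterating: f(3)=228, f(4)=231, f(5)=-87, f(6)=-183, f(7)=588, f(8)=1464, f(9)=615, f(10)=-1398, f(11)=-249; answer -249
Part 3: A2 = -249; d = 5; total draws C(12,4) = 495; favorable C(7,2)*C(5,2) = 210; P = 14/33; answer 14/33
Part 4: A3 = 14/33; threaded value p + q = 47; c = 4775; 4775 = 5^2 * 191; sigma = (1 + 5 + 25) * (1 + 191) = 31 * 192 = 5952; answer 5952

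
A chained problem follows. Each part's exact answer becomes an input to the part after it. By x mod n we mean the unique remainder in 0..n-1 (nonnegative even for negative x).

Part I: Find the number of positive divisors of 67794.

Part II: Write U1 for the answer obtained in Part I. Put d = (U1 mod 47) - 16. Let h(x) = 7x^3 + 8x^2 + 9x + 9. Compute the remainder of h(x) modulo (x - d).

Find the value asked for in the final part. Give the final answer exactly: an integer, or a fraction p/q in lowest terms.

Part I: 67794 = 2 * 3 * 11299; number of divisors = (1+1) * (1+1) * (1+1) = 8; answer 8
Part II: U1 = 8; d = -8; remainder = value at the root: 7*(-8)^3 + 8*(-8)^2 + 9*(-8)^1 + 9 = (-3584) + (512) + (-72) + (9) = -3135; answer -3135

-3135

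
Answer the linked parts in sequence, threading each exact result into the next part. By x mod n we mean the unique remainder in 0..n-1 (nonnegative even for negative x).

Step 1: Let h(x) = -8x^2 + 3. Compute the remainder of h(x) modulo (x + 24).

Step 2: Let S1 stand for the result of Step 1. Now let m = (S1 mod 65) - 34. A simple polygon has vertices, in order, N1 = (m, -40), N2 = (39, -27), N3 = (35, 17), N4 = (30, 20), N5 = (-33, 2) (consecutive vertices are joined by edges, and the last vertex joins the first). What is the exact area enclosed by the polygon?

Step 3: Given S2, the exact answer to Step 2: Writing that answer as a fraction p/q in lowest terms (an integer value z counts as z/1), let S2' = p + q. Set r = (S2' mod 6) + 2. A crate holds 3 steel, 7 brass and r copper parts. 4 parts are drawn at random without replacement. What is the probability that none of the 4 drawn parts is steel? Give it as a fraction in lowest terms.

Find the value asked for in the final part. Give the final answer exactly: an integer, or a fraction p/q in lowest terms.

14/55

Step 1: remainder = value at the root: -8*(-24)^2 + 3 = (-4608) + (3) = -4605; answer -4605
Step 2: S1 = -4605; m = -24; cross terms: (-24*-27 - 39*-40)=2208, (39*17 - 35*-27)=1608, (35*20 - 30*17)=190, (30*2 - -33*20)=720, (-33*-40 - -24*2)=1368; twice the area = |6094| = 6094; area = 3047; answer 3047
Step 3: S2 = 3047; threaded value p + q = 3048; r = 2; total draws C(12,4) = 495; favorable C(9,4) = 126; P = 14/55; answer 14/55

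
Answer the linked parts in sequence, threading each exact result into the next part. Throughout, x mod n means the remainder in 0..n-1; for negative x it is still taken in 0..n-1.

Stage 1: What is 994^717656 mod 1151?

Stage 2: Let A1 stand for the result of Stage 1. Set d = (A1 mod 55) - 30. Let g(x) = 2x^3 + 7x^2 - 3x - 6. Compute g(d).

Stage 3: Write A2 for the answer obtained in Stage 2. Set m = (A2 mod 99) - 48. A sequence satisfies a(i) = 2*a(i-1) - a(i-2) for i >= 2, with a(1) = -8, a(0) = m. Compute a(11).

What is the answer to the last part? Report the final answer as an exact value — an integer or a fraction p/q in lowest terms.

Stage 1: squarings mod 1151: 994^1=994, 994^2=478, 994^4=586, 994^8=398, 994^16=717, 994^32=743, 994^64=720, 994^128=450, 994^256=1075, 994^512=21, 994^1024=441, 994^2048=1113, 994^4096=293, 994^8192=675, 994^16384=980, 994^32768=466, 994^65536=768, 994^131072=512, 994^262144=867, 994^524288=86; 994^717656 = 994^8 * 994^16 * 994^64 * 994^256 * 994^512 * 994^4096 * 994^8192 * 994^16384 * 994^32768 * 994^131072 * 994^524288 = 77 (mod 1151); answer 77
Stage 2: A1 = 77; d = -8; 2*(-8)^3 + 7*(-8)^2 - 3*(-8)^1 - 6 = (-1024) + (448) + (24) + (-6) = -558; answer -558
Stage 3: A2 = -558; m = -12; a(2) = 2*(-8) - 1*(-12) = -4; iterating: a(2)=-4, a(3)=0, a(4)=4, a(5)=8, a(6)=12, a(7)=16, a(8)=20, a(9)=24, a(10)=28, a(11)=32; answer 32

32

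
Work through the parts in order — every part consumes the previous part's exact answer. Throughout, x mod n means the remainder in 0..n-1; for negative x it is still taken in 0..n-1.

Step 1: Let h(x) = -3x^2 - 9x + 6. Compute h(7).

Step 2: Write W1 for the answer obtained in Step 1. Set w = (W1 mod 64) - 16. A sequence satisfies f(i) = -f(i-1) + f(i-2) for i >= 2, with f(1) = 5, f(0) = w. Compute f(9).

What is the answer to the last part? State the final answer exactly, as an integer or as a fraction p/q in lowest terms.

-586

Step 1: -3*(7)^2 - 9*(7)^1 + 6 = (-147) + (-63) + (6) = -204; answer -204
Step 2: W1 = -204; w = 36; f(2) = -1*(5) + 1*(36) = 31; iterating: f(2)=31, f(3)=-26, f(4)=57, f(5)=-83, f(6)=140, f(7)=-223, f(8)=363, f(9)=-586; answer -586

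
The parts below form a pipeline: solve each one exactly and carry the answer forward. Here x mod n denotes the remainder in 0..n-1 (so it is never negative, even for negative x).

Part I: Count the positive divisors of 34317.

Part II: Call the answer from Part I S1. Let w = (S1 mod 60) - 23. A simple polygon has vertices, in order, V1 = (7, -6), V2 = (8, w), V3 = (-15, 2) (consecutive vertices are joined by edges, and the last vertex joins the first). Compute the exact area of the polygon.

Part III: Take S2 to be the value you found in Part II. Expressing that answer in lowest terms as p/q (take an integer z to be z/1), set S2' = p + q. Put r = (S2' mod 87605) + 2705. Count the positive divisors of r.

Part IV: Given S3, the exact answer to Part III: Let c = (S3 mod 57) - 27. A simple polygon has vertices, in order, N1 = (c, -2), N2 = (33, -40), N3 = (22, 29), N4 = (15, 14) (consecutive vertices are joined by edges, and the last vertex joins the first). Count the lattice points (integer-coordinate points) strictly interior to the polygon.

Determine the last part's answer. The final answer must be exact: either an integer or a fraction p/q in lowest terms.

1543

Part I: 34317 = 3^3 * 31 * 41; number of divisors = (3+1) * (1+1) * (1+1) = 16; answer 16
Part II: S1 = 16; w = -7; cross terms: (7*-7 - 8*-6)=-1, (8*2 - -15*-7)=-89, (-15*-6 - 7*2)=76; twice the area = |-14| = 14; area = 7; answer 7
Part III: S2 = 7; threaded value p + q = 8; r = 2713; 2713 is prime, so its only divisors are 1 and 2713; count = 2; answer 2
Part IV: S3 = 2; c = -25; cross terms: (-25*-40 - 33*-2)=1066, (33*29 - 22*-40)=1837, (22*14 - 15*29)=-127, (15*-2 - -25*14)=320; twice the area = |3096| = 3096; area = 1548; boundary points = 2 + 1 + 1 + 8 = 12; strictly interior points = area - boundary/2 + 1 = 1543; answer 1543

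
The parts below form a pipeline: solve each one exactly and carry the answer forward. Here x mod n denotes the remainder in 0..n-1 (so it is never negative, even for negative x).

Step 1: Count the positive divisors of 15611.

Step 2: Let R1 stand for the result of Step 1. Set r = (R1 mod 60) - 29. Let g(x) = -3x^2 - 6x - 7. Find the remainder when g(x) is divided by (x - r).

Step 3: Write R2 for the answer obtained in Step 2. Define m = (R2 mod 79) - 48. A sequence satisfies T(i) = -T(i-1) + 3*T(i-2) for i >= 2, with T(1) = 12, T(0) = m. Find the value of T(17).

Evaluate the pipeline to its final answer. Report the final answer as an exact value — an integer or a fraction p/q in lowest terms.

26638230

Step 1: 15611 = 67 * 233; number of divisors = (1+1) * (1+1) = 4; answer 4
Step 2: R1 = 4; r = -25; remainder = value at the root: -3*(-25)^2 - 6*(-25)^1 - 7 = (-1875) + (150) + (-7) = -1732; answer -1732
Step 3: R2 = -1732; m = -42; T(2) = -1*(12) + 3*(-42) = -138; iterating: T(2)=-138, T(3)=174, T(4)=-588, T(5)=1110, T(6)=-2874, T(7)=6204, T(8)=-14826, T(9)=33438, T(10)=-77916, T(11)=178230, T(12)=-411978, T(13)=946668, T(14)=-2182602, T(15)=5022606, T(16)=-11570412, T(17)=26638230; answer 26638230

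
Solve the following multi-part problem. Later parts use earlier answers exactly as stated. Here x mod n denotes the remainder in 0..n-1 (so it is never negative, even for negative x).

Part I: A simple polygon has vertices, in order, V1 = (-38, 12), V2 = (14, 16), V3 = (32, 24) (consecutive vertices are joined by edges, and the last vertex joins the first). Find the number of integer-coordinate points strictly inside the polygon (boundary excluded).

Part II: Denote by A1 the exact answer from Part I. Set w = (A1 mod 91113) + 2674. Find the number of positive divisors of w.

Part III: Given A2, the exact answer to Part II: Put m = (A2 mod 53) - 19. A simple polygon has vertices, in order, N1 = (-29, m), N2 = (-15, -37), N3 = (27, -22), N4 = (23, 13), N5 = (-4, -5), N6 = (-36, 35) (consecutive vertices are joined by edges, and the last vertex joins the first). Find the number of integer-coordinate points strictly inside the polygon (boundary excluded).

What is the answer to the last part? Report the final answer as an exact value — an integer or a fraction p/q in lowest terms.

Part I: cross terms: (-38*16 - 14*12)=-776, (14*24 - 32*16)=-176, (32*12 - -38*24)=1296; twice the area = |344| = 344; area = 172; boundary points = 4 + 2 + 2 = 8; strictly interior points = area - boundary/2 + 1 = 169; answer 169
Part II: A1 = 169; w = 2843; 2843 is prime, so its only divisors are 1 and 2843; count = 2; answer 2
Part III: A2 = 2; m = -17; cross terms: (-29*-37 - -15*-17)=818, (-15*-22 - 27*-37)=1329, (27*13 - 23*-22)=857, (23*-5 - -4*13)=-63, (-4*35 - -36*-5)=-320, (-36*-17 - -29*35)=1627; twice the area = |4248| = 4248; area = 2124; boundary points = 2 + 3 + 1 + 9 + 8 + 1 = 24; strictly interior points = area - boundary/2 + 1 = 2113; answer 2113

2113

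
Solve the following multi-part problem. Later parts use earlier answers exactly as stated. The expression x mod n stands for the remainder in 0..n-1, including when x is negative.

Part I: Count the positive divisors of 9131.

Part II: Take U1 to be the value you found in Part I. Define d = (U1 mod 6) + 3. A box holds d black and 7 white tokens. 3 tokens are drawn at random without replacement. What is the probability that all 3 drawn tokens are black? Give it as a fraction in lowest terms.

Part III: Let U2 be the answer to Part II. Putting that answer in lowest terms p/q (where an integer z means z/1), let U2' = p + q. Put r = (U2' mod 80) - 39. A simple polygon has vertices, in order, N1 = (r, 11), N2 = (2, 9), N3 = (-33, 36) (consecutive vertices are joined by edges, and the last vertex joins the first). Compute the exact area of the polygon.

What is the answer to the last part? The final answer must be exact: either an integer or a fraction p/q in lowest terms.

251

Part I: 9131 = 23 * 397; number of divisors = (1+1) * (1+1) = 4; answer 4
Part II: U1 = 4; d = 7; total draws C(14,3) = 364; favorable C(7,3) = 35; P = 5/52; answer 5/52
Part III: U2 = 5/52; threaded value p + q = 57; r = 18; cross terms: (18*9 - 2*11)=140, (2*36 - -33*9)=369, (-33*11 - 18*36)=-1011; twice the area = |-502| = 502; area = 251; answer 251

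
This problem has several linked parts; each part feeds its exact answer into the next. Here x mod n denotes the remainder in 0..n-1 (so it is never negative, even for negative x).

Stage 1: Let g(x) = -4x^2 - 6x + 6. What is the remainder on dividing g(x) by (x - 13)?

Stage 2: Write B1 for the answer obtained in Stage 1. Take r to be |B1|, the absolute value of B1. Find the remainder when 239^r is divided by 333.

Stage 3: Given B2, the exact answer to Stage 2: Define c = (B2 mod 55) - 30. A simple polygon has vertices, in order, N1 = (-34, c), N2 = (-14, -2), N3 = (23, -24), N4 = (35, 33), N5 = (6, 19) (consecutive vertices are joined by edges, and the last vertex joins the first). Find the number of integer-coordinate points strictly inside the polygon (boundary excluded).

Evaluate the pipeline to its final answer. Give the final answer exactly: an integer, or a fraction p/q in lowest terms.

Stage 1: remainder = value at the root: -4*(13)^2 - 6*(13)^1 + 6 = (-676) + (-78) + (6) = -748; answer -748
Stage 2: B1 = -748; r = 748; squarings mod 333: 239^1=239, 239^2=178, 239^4=49, 239^8=70, 239^16=238, 239^32=34, 239^64=157, 239^128=7, 239^256=49, 239^512=70; 239^748 = 239^4 * 239^8 * 239^32 * 239^64 * 239^128 * 239^512 = 157 (mod 333); answer 157
Stage 3: B2 = 157; c = 17; cross terms: (-34*-2 - -14*17)=306, (-14*-24 - 23*-2)=382, (23*33 - 35*-24)=1599, (35*19 - 6*33)=467, (6*17 - -34*19)=748; twice the area = |3502| = 3502; area = 1751; boundary points = 1 + 1 + 3 + 1 + 2 = 8; strictly interior points = area - boundary/2 + 1 = 1748; answer 1748

1748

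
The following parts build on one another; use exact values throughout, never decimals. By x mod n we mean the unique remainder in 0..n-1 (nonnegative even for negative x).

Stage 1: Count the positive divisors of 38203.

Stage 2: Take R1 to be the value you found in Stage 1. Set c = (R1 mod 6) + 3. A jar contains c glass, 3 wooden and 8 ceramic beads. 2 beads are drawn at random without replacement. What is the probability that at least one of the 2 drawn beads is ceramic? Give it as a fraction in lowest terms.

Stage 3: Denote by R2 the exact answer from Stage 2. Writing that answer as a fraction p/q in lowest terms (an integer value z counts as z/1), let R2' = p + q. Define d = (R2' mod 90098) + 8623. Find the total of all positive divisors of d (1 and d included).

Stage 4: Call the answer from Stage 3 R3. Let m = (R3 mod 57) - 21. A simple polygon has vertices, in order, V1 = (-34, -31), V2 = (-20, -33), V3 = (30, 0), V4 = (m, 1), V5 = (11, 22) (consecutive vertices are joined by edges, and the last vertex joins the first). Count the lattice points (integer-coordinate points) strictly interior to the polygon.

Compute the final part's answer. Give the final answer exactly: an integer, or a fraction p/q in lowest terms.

Stage 1: 38203 = 11 * 23 * 151; number of divisors = (1+1) * (1+1) * (1+1) = 8; answer 8
Stage 2: R1 = 8; c = 5; total draws C(16,2) = 120; complement C(8,2) = 28; favorable 120 - 28 = 92; P = 23/30; answer 23/30
Stage 3: R2 = 23/30; threaded value p + q = 53; d = 8676; 8676 = 2^2 * 3^2 * 241; sigma = (1 + 2 + 4) * (1 + 3 + 9) * (1 + 241) = 7 * 13 * 242 = 22022; answer 22022
Stage 4: R3 = 22022; m = -1; cross terms: (-34*-33 - -20*-31)=502, (-20*0 - 30*-33)=990, (30*1 - -1*0)=30, (-1*22 - 11*1)=-33, (11*-31 - -34*22)=407; twice the area = |1896| = 1896; area = 948; boundary points = 2 + 1 + 1 + 3 + 1 = 8; strictly interior points = area - boundary/2 + 1 = 945; answer 945

945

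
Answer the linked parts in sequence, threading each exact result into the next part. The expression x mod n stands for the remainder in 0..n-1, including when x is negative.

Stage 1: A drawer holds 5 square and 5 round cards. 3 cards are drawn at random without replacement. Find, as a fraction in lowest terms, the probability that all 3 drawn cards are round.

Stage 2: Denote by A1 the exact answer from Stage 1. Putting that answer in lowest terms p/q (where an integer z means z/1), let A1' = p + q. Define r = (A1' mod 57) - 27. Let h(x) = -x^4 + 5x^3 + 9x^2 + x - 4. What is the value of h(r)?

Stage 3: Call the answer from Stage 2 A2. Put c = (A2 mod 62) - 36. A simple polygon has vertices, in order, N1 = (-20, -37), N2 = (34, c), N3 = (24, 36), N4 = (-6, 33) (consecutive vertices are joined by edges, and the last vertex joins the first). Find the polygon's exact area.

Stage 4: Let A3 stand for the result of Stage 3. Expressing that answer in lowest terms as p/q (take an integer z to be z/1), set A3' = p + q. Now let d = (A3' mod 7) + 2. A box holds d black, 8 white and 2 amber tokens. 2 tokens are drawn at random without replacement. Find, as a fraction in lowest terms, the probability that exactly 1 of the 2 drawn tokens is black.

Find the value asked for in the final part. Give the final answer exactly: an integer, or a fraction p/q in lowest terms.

40/91

Stage 1: total draws C(10,3) = 120; favorable C(5,3) = 10; P = 1/12; answer 1/12
Stage 2: A1 = 1/12; threaded value p + q = 13; r = -14; -1*(-14)^4 + 5*(-14)^3 + 9*(-14)^2 + 1*(-14)^1 - 4 = (-38416) + (-13720) + (1764) + (-14) + (-4) = -50390; answer -50390
Stage 3: A2 = -50390; c = -20; cross terms: (-20*-20 - 34*-37)=1658, (34*36 - 24*-20)=1704, (24*33 - -6*36)=1008, (-6*-37 - -20*33)=882; twice the area = |5252| = 5252; area = 2626; answer 2626
Stage 4: A3 = 2626; threaded value p + q = 2627; d = 4; total draws C(14,2) = 91; favorable C(4,1)*C(10,1) = 40; P = 40/91; answer 40/91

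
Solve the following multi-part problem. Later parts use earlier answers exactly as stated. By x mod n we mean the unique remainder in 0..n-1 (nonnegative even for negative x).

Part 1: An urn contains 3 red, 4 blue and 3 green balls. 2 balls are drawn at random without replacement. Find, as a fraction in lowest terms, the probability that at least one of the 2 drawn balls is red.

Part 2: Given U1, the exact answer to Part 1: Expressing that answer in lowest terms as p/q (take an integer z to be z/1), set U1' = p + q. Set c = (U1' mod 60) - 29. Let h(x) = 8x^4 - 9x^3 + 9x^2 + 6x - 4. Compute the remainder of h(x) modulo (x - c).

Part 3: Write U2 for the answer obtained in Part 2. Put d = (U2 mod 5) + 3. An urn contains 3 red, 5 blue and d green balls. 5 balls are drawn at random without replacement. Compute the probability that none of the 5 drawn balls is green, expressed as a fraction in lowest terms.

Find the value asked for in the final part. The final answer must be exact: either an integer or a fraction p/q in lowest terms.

7/99

Part 1: total draws C(10,2) = 45; complement C(7,2) = 21; favorable 45 - 21 = 24; P = 8/15; answer 8/15
Part 2: U1 = 8/15; threaded value p + q = 23; c = -6; remainder = value at the root: 8*(-6)^4 - 9*(-6)^3 + 9*(-6)^2 + 6*(-6)^1 - 4 = (10368) + (1944) + (324) + (-36) + (-4) = 12596; answer 12596
Part 3: U2 = 12596; d = 4; total draws C(12,5) = 792; favorable C(8,5) = 56; P = 7/99; answer 7/99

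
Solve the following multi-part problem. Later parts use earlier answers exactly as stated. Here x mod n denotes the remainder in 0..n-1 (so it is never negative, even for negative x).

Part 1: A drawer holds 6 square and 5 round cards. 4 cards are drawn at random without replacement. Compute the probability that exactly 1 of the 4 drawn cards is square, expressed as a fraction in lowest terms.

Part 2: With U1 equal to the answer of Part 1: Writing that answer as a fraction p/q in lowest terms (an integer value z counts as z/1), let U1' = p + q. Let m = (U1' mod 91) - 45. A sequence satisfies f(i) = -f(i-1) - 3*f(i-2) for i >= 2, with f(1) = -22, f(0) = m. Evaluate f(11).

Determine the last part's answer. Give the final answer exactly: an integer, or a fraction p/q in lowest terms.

Part 1: total draws C(11,4) = 330; favorable C(6,1)*C(5,3) = 60; P = 2/11; answer 2/11
Part 2: U1 = 2/11; threaded value p + q = 13; m = -32; f(2) = -1*(-22) - 3*(-32) = 118; iterating: f(2)=118, f(3)=-52, f(4)=-302, f(5)=458, f(6)=448, f(7)=-1822, f(8)=478, f(9)=4988, f(10)=-6422, f(11)=-8542; answer -8542

-8542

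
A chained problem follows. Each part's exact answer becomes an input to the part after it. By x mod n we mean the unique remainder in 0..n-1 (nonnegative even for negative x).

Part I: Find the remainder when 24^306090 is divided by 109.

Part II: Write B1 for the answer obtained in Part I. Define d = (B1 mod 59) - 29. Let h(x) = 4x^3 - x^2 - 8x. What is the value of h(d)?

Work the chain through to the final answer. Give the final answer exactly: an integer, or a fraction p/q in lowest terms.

-55680

Part I: squarings mod 109: 24^1=24, 24^2=31, 24^4=89, 24^8=73, 24^16=97, 24^32=35, 24^64=26, 24^128=22, 24^256=48, 24^512=15, 24^1024=7, 24^2048=49, 24^4096=3, 24^8192=9, 24^16384=81, 24^32768=21, 24^65536=5, 24^131072=25, 24^262144=80; 24^306090 = 24^2 * 24^8 * 24^32 * 24^128 * 24^256 * 24^512 * 24^2048 * 24^8192 * 24^32768 * 24^262144 = 64 (mod 109); answer 64
Part II: B1 = 64; d = -24; 4*(-24)^3 - 1*(-24)^2 - 8*(-24)^1 = (-55296) + (-576) + (192) = -55680; answer -55680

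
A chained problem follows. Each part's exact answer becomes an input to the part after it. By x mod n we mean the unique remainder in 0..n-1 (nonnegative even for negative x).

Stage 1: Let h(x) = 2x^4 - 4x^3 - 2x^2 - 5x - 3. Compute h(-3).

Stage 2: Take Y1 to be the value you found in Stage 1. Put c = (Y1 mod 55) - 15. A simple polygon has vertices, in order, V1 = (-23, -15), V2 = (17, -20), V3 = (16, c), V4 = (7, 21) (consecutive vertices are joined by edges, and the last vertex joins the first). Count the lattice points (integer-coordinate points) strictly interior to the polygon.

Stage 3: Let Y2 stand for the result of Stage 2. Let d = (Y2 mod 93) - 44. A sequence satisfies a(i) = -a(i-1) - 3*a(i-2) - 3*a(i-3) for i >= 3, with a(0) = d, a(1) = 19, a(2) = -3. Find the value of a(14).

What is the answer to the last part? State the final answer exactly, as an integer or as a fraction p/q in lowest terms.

Stage 1: 2*(-3)^4 - 4*(-3)^3 - 2*(-3)^2 - 5*(-3)^1 - 3 = (162) + (108) + (-18) + (15) + (-3) = 264; answer 264
Stage 2: Y1 = 264; c = 29; cross terms: (-23*-20 - 17*-15)=715, (17*29 - 16*-20)=813, (16*21 - 7*29)=133, (7*-15 - -23*21)=378; twice the area = |2039| = 2039; area = 2039/2; boundary points = 5 + 1 + 1 + 6 = 13; strictly interior points = area - boundary/2 + 1 = 1014; answer 1014
Stage 3: Y2 = 1014; d = 40; a(3) = -1*(-3) - 3*(19) - 3*(40) = -174; iterating: a(3)=-174, a(4)=126, a(5)=405, a(6)=-261, a(7)=-1332, a(8)=900, a(9)=3879, a(10)=-2583, a(11)=-11754, a(12)=7866, a(13)=35145, a(14)=-23481; answer -23481

-23481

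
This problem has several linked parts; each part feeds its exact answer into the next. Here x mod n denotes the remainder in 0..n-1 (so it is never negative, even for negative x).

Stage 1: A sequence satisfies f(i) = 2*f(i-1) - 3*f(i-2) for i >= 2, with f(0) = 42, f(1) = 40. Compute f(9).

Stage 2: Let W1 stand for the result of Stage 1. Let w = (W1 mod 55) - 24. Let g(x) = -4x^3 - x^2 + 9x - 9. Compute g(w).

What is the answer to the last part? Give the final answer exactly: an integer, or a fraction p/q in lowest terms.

Stage 1: f(2) = 2*(40) - 3*(42) = -46; iterating: f(2)=-46, f(3)=-212, f(4)=-286, f(5)=64, f(6)=986, f(7)=1780, f(8)=602, f(9)=-4136; answer -4136
Stage 2: W1 = -4136; w = 20; -4*(20)^3 - 1*(20)^2 + 9*(20)^1 - 9 = (-32000) + (-400) + (180) + (-9) = -32229; answer -32229

-32229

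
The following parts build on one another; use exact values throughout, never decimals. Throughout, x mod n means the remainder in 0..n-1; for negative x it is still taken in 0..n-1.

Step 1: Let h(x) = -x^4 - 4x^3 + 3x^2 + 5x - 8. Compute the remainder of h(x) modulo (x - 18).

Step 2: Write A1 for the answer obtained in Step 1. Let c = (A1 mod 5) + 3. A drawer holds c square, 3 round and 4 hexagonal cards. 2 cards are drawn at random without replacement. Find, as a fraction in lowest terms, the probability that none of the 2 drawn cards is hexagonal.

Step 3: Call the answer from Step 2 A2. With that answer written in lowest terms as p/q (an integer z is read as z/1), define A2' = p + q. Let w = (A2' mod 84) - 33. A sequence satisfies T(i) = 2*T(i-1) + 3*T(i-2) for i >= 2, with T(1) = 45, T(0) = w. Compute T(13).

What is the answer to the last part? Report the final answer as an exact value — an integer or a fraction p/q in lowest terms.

6377325

Step 1: remainder = value at the root: -1*(18)^4 - 4*(18)^3 + 3*(18)^2 + 5*(18)^1 - 8 = (-104976) + (-23328) + (972) + (90) + (-8) = -127250; answer -127250
Step 2: A1 = -127250; c = 3; total draws C(10,2) = 45; favorable C(6,2) = 15; P = 1/3; answer 1/3
Step 3: A2 = 1/3; threaded value p + q = 4; w = -29; T(2) = 2*(45) + 3*(-29) = 3; iterating: T(2)=3, T(3)=141, T(4)=291, T(5)=1005, T(6)=2883, T(7)=8781, T(8)=26211, T(9)=78765, T(10)=236163, T(11)=708621, T(12)=2125731, T(13)=6377325; answer 6377325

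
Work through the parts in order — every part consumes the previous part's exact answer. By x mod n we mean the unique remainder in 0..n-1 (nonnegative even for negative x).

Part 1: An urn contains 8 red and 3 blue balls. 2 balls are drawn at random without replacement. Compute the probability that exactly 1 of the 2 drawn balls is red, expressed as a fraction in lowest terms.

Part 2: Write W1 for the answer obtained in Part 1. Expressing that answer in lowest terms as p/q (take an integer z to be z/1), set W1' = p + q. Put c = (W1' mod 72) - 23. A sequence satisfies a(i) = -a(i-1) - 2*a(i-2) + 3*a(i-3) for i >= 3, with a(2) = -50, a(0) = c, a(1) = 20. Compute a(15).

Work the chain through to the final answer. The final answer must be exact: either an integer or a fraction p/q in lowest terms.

-94444

Part 1: total draws C(11,2) = 55; favorable C(8,1)*C(3,1) = 24; P = 24/55; answer 24/55
Part 2: W1 = 24/55; threaded value p + q = 79; c = -16; a(3) = -1*(-50) - 2*(20) + 3*(-16) = -38; iterating: a(3)=-38, a(4)=198, a(5)=-272, a(6)=-238, a(7)=1376, a(8)=-1716, a(9)=-1750, a(10)=9310, a(11)=-10958, a(12)=-12912, a(13)=62758, a(14)=-69808, a(15)=-94444; answer -94444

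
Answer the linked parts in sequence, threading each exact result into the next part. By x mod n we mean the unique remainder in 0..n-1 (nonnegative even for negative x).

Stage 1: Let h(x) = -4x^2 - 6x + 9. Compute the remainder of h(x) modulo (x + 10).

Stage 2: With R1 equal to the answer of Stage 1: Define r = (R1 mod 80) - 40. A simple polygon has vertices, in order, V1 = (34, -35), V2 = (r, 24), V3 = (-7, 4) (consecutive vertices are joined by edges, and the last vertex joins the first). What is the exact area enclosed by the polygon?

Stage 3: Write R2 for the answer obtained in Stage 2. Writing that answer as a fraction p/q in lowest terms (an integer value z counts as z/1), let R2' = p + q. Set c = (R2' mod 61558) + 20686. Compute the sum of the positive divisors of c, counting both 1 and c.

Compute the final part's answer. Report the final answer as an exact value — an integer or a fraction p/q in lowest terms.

21800

Stage 1: remainder = value at the root: -4*(-10)^2 - 6*(-10)^1 + 9 = (-400) + (60) + (9) = -331; answer -331
Stage 2: R1 = -331; r = 29; cross terms: (34*24 - 29*-35)=1831, (29*4 - -7*24)=284, (-7*-35 - 34*4)=109; twice the area = |2224| = 2224; area = 1112; answer 1112
Stage 3: R2 = 1112; threaded value p + q = 1113; c = 21799; 21799 is prime, so its only divisors are 1 and 21799; sigma = 1 + 21799 = 21800; answer 21800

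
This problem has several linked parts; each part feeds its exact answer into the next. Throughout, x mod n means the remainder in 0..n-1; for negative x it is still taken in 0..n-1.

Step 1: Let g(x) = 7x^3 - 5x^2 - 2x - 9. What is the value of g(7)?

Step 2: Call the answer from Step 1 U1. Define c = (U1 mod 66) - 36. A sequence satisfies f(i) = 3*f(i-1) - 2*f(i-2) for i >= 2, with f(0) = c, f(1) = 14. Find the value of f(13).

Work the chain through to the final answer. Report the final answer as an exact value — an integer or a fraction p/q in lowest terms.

Step 1: 7*(7)^3 - 5*(7)^2 - 2*(7)^1 - 9 = (2401) + (-245) + (-14) + (-9) = 2133; answer 2133
Step 2: U1 = 2133; c = -15; f(2) = 3*(14) - 2*(-15) = 72; iterating: f(2)=72, f(3)=188, f(4)=420, f(5)=884, f(6)=1812, f(7)=3668, f(8)=7380, f(9)=14804, f(10)=29652, f(11)=59348, f(12)=118740, f(13)=237524; answer 237524

237524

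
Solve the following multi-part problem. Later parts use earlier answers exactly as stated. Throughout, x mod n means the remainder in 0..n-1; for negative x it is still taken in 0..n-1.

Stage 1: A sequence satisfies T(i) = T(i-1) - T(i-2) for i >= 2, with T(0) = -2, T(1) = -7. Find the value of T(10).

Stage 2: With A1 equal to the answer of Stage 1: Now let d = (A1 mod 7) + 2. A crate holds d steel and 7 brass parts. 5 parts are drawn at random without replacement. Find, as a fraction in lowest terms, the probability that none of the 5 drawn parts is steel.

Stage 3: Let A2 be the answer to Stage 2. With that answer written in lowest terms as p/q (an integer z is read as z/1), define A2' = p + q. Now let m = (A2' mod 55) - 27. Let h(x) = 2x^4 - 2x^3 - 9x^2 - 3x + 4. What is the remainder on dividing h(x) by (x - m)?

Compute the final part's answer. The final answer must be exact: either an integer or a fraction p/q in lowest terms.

332464

Stage 1: T(2) = 1*(-7) - 1*(-2) = -5; iterating: T(2)=-5, T(3)=2, T(4)=7, T(5)=5, T(6)=-2, T(7)=-7, T(8)=-5, T(9)=2, T(10)=7; answer 7
Stage 2: A1 = 7; d = 2; total draws C(9,5) = 126; favorable C(7,5) = 21; P = 1/6; answer 1/6
Stage 3: A2 = 1/6; threaded value p + q = 7; m = -20; remainder = value at the root: 2*(-20)^4 - 2*(-20)^3 - 9*(-20)^2 - 3*(-20)^1 + 4 = (320000) + (16000) + (-3600) + (60) + (4) = 332464; answer 332464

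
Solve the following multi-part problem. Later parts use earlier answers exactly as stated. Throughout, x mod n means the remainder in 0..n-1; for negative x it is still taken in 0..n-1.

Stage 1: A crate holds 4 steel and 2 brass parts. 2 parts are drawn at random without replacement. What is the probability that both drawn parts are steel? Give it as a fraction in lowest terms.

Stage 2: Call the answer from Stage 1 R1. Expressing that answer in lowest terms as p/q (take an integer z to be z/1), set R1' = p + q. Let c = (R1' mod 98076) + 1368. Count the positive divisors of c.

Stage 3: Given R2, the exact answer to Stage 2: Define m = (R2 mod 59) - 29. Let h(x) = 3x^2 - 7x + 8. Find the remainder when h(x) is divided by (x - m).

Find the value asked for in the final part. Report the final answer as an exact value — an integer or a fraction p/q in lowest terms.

1478

Stage 1: total draws C(6,2) = 15; favorable C(4,2) = 6; P = 2/5; answer 2/5
Stage 2: R1 = 2/5; threaded value p + q = 7; c = 1375; 1375 = 5^3 * 11; number of divisors = (3+1) * (1+1) = 8; answer 8
Stage 3: R2 = 8; m = -21; remainder = value at the root: 3*(-21)^2 - 7*(-21)^1 + 8 = (1323) + (147) + (8) = 1478; answer 1478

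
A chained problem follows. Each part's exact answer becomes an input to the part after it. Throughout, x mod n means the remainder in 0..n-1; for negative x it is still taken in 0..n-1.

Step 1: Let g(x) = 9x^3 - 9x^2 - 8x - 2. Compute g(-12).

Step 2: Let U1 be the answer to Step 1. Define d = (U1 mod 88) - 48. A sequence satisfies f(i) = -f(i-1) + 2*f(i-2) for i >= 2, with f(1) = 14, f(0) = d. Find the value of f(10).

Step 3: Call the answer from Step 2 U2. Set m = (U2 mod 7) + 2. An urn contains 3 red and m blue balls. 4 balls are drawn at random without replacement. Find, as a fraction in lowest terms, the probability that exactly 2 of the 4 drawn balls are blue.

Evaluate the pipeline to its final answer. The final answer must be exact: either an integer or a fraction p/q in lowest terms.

Step 1: 9*(-12)^3 - 9*(-12)^2 - 8*(-12)^1 - 2 = (-15552) + (-1296) + (96) + (-2) = -16754; answer -16754
Step 2: U1 = -16754; d = 6; f(2) = -1*(14) + 2*(6) = -2; iterating: f(2)=-2, f(3)=30, f(4)=-34, f(5)=94, f(6)=-162, f(7)=350, f(8)=-674, f(9)=1374, f(10)=-2722; answer -2722
Step 3: U2 = -2722; m = 3; total draws C(6,4) = 15; favorable C(3,2)*C(3,2) = 9; P = 3/5; answer 3/5

3/5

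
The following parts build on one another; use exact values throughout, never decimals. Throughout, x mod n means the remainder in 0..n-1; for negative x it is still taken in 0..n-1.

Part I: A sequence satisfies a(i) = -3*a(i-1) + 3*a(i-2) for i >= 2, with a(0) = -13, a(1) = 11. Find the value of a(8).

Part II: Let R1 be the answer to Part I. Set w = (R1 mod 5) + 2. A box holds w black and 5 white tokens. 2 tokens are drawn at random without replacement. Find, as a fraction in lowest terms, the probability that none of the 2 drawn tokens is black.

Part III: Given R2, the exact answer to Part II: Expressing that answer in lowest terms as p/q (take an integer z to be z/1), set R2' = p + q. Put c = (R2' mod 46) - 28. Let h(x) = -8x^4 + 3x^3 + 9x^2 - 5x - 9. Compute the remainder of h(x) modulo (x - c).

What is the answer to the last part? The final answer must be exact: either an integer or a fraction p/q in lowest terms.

-5134

Part I: a(2) = -3*(11) + 3*(-13) = -72; iterating: a(2)=-72, a(3)=249, a(4)=-963, a(5)=3636, a(6)=-13797, a(7)=52299, a(8)=-198288; answer -198288
Part II: R1 = -198288; w = 4; total draws C(9,2) = 36; favorable C(5,2) = 10; P = 5/18; answer 5/18
Part III: R2 = 5/18; threaded value p + q = 23; c = -5; remainder = value at the root: -8*(-5)^4 + 3*(-5)^3 + 9*(-5)^2 - 5*(-5)^1 - 9 = (-5000) + (-375) + (225) + (25) + (-9) = -5134; answer -5134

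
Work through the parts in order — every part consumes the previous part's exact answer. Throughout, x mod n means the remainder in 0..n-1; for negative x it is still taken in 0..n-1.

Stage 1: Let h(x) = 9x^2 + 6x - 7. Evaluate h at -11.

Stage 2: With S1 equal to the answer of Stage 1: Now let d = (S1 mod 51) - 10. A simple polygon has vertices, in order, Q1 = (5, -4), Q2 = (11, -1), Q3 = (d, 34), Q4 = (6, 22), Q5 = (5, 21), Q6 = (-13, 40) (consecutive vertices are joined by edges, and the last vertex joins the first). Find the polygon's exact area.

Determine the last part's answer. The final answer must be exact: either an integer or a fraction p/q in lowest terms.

1401/2

Stage 1: 9*(-11)^2 + 6*(-11)^1 - 7 = (1089) + (-66) + (-7) = 1016; answer 1016
Stage 2: S1 = 1016; d = 37; cross terms: (5*-1 - 11*-4)=39, (11*34 - 37*-1)=411, (37*22 - 6*34)=610, (6*21 - 5*22)=16, (5*40 - -13*21)=473, (-13*-4 - 5*40)=-148; twice the area = |1401| = 1401; area = 1401/2; answer 1401/2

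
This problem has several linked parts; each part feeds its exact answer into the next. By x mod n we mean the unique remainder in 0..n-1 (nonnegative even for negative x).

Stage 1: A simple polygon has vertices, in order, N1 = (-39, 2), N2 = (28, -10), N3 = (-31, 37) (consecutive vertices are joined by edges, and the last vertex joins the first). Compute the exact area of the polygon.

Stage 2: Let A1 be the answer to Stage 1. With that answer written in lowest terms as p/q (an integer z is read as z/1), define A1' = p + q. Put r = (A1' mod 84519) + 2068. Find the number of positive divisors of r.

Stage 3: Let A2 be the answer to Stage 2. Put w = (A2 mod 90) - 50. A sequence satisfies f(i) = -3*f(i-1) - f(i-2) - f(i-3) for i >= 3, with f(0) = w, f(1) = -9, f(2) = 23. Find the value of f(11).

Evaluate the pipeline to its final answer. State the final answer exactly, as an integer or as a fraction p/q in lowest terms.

-42866

Stage 1: cross terms: (-39*-10 - 28*2)=334, (28*37 - -31*-10)=726, (-31*2 - -39*37)=1381; twice the area = |2441| = 2441; area = 2441/2; answer 2441/2
Stage 2: A1 = 2441/2; threaded value p + q = 2443; r = 4511; 4511 = 13 * 347; number of divisors = (1+1) * (1+1) = 4; answer 4
Stage 3: A2 = 4; w = -46; f(3) = -3*(23) - 1*(-9) - 1*(-46) = -14; iterating: f(3)=-14, f(4)=28, f(5)=-93, f(6)=265, f(7)=-730, f(8)=2018, f(9)=-5589, f(10)=15479, f(11)=-42866; answer -42866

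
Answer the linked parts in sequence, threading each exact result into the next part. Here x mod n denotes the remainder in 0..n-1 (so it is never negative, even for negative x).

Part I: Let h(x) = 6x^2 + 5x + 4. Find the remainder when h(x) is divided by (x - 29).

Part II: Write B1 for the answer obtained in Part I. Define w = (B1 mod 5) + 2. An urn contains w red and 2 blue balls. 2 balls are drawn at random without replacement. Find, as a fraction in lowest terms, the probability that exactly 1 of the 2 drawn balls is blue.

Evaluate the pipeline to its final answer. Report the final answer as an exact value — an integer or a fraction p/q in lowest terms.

Part I: remainder = value at the root: 6*(29)^2 + 5*(29)^1 + 4 = (5046) + (145) + (4) = 5195; answer 5195
Part II: B1 = 5195; w = 2; total draws C(4,2) = 6; favorable C(2,1)*C(2,1) = 4; P = 2/3; answer 2/3

2/3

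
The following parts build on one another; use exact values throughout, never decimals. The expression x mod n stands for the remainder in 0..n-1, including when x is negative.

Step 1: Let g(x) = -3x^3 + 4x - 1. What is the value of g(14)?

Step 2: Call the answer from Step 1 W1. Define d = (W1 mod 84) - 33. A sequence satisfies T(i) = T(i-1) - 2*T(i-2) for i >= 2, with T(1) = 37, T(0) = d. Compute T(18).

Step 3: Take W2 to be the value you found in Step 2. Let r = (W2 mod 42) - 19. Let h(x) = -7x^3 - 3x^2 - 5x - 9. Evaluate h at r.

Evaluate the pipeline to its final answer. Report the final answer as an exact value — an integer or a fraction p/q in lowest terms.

Step 1: -3*(14)^3 + 4*(14)^1 - 1 = (-8232) + (56) + (-1) = -8177; answer -8177
Step 2: W1 = -8177; d = 22; T(2) = 1*(37) - 2*(22) = -7; iterating: T(2)=-7, T(3)=-81, T(4)=-67, T(5)=95, T(6)=229, T(7)=39, T(8)=-419, T(9)=-497, T(10)=341, T(11)=1335, T(12)=653, T(13)=-2017, T(14)=-3323, T(15)=711, T(16)=7357, T(17)=5935, T(18)=-8779; answer -8779
Step 3: W2 = -8779; r = 22; -7*(22)^3 - 3*(22)^2 - 5*(22)^1 - 9 = (-74536) + (-1452) + (-110) + (-9) = -76107; answer -76107

-76107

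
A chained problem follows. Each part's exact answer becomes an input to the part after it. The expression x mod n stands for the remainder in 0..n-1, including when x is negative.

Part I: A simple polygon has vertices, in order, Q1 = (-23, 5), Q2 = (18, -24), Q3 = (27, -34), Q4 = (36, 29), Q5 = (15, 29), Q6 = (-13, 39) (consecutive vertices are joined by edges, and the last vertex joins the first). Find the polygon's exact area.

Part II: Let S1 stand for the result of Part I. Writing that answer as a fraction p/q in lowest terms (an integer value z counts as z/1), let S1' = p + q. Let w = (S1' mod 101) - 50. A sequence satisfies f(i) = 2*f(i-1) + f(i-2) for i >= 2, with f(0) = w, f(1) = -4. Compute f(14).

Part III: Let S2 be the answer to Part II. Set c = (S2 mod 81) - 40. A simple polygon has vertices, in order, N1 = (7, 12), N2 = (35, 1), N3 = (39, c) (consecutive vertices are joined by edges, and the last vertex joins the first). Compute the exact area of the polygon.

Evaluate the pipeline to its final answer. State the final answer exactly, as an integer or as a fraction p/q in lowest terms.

Part I: cross terms: (-23*-24 - 18*5)=462, (18*-34 - 27*-24)=36, (27*29 - 36*-34)=2007, (36*29 - 15*29)=609, (15*39 - -13*29)=962, (-13*5 - -23*39)=832; twice the area = |4908| = 4908; area = 2454; answer 2454
Part II: S1 = 2454; threaded value p + q = 2455; w = -19; f(2) = 2*(-4) + 1*(-19) = -27; iterating: f(2)=-27, f(3)=-58, f(4)=-143, f(5)=-344, f(6)=-831, f(7)=-2006, f(8)=-4843, f(9)=-11692, f(10)=-28227, f(11)=-68146, f(12)=-164519, f(13)=-397184, f(14)=-958887; answer -958887
Part III: S2 = -958887; c = 32; cross terms: (7*1 - 35*12)=-413, (35*32 - 39*1)=1081, (39*12 - 7*32)=244; twice the area = |912| = 912; area = 456; answer 456

456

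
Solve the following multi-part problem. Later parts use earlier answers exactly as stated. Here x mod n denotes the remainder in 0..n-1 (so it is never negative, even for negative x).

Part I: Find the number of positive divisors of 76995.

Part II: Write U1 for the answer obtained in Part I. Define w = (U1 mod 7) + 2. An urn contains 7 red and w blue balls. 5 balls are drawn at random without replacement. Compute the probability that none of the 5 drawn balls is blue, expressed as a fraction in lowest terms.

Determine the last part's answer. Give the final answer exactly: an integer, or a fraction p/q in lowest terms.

Part I: 76995 = 3^2 * 5 * 29 * 59; number of divisors = (2+1) * (1+1) * (1+1) * (1+1) = 24; answer 24
Part II: U1 = 24; w = 5; total draws C(12,5) = 792; favorable C(7,5) = 21; P = 7/264; answer 7/264

7/264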